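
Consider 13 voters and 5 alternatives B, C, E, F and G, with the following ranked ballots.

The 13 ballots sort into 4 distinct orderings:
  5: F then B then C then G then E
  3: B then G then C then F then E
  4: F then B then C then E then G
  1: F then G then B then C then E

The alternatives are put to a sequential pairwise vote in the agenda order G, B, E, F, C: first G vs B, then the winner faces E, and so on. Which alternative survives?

Round 1: G vs B — 1–12, B advances.
Round 2: B vs E — 13–0, B advances.
Round 3: B vs F — 3–10, F advances.
Round 4: F vs C — 10–3, F advances.
F survives the agenda.

F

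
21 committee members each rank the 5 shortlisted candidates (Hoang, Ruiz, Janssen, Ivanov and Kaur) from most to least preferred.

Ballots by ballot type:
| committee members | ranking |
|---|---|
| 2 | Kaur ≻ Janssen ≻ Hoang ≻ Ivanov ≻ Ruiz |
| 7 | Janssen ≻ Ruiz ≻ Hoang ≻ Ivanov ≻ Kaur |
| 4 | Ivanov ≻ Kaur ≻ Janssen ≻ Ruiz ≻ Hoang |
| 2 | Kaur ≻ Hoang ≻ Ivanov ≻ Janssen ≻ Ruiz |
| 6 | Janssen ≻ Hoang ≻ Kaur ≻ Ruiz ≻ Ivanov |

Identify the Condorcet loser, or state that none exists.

Head-to-head results (21 committee members):
Hoang vs Ruiz: 2+2+6 = 10 for Hoang, 11 for Ruiz — Ruiz by 11–10.
Hoang vs Janssen: Hoang is ranked higher on 2 ballots, Janssen on 19. Janssen wins 19–2.
Hoang–Ivanov: Hoang 17–4.
Hoang vs Kaur: Hoang is ranked higher on 7+6 = 13 ballots, Kaur on 8. Hoang wins 13–8.
Ruiz–Janssen: Janssen 21–0.
Ruiz vs Ivanov: Ruiz, 13–8.
Ruiz–Kaur: Kaur 14–7.
Janssen vs Ivanov: Janssen is ranked higher on 2+7+6 = 15 ballots, Ivanov on 6. Janssen wins 15–6.
Janssen vs Kaur: Janssen, 13–8.
Ivanov–Kaur: Ivanov 11–10.
No candidate is winless: Hoang beats Ivanov; Ruiz beats Hoang; Janssen beats Hoang; Ivanov beats Kaur; Kaur beats Ruiz. There is no Condorcet loser.

none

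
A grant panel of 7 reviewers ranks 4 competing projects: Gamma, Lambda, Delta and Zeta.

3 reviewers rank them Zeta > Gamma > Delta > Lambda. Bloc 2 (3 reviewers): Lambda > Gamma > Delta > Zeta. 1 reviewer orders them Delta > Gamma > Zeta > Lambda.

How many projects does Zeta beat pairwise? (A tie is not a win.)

Zeta against each rival (7 reviewers):
Zeta vs Gamma: Zeta is ranked higher on 3 ballots, Gamma on 4. Gamma wins 4–3.
Zeta vs Lambda: 4 to 3, Zeta.
Zeta vs Delta: 3 for Zeta, 4 for Delta — Delta by 4–3.
Zeta beats Lambda; loses to Gamma, Delta — 1 pairwise win.

1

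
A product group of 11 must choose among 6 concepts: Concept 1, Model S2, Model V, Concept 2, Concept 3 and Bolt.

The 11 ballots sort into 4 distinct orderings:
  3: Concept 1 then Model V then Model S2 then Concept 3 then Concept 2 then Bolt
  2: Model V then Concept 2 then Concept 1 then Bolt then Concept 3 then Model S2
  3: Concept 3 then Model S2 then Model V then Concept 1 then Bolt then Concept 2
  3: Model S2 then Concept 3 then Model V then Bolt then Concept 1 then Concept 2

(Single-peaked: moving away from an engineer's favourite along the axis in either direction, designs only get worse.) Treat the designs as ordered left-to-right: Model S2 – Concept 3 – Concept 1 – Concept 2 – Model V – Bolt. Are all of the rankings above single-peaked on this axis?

Axis positions: Model S2=1, Concept 3=2, Concept 1=3, Concept 2=4, Model V=5, Bolt=6.
Group 1: ranking walks positions 3-5-1-2-4-6; Model V is ranked above Concept 2 even though Concept 2 lies between Model V and the peak Concept 1 on the axis — preferences dip and rise again. Not single-peaked.
Group 2 (peak Model V at position 5): ranking walks positions 5-4-3-6-2-1, expanding outward from the peak — single-peaked.
Group 3: ranking walks positions 2-1-5-3-6-4; Model V is ranked above Concept 1 even though Concept 1 lies between Model V and the peak Concept 3 on the axis — preferences dip and rise again. Not single-peaked.
Group 4: ranking walks positions 1-2-5-6-3-4; Model V is ranked above Concept 1 even though Concept 1 lies between Model V and the peak Model S2 on the axis — preferences dip and rise again. Not single-peaked.
Group 1 violates single-peakedness, so the profile is not single-peaked on this axis.

no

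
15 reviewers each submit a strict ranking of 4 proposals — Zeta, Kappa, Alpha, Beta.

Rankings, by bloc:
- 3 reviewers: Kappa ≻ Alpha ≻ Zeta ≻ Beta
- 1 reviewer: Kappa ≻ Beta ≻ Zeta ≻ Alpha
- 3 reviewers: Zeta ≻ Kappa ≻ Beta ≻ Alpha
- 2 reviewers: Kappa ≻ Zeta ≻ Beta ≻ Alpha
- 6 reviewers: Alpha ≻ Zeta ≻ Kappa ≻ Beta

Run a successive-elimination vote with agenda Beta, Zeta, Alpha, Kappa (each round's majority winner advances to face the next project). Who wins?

Round 1: Beta vs Zeta — 1–14, Zeta advances.
Round 2: Zeta vs Alpha — 6–9, Alpha advances.
Round 3: Alpha vs Kappa — 6–9, Kappa advances.
The agenda winner is Kappa.

Kappa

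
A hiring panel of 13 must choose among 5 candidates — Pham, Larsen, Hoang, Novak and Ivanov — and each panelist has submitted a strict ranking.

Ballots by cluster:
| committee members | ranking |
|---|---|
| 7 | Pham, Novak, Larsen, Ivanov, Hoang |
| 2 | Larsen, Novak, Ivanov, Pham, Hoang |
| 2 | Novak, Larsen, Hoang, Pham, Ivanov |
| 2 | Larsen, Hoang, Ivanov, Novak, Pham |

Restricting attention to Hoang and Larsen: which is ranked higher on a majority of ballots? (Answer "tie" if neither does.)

No ballot ranks Hoang above Larsen: 0.
Ballots ranking Larsen above Hoang: 13 − 0 = 13.
Larsen wins the head-to-head 13–0.

Larsen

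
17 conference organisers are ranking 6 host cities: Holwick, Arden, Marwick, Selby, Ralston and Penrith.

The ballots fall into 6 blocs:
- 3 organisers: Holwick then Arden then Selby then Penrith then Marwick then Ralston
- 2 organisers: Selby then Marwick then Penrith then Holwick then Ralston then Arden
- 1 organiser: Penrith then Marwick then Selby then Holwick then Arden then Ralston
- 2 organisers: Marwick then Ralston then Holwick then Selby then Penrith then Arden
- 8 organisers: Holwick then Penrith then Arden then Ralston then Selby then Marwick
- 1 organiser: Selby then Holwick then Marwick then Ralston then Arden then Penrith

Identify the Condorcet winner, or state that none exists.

Head-to-head results (17 organisers):
Holwick–Arden: Holwick 17–0.
Holwick vs Marwick: 3+8+1 = 12 for Holwick, 5 for Marwick — Holwick by 12–5.
Holwick vs Selby: Holwick preferred on 3+2+8 = 13 ballots; Holwick wins 13–4.
Holwick vs Ralston: Holwick preferred on 3+2+1+8+1 = 15 ballots; Holwick wins 15–2.
Holwick vs Penrith: 3+2+8+1 = 14 for Holwick, 3 for Penrith — Holwick by 14–3.
Arden vs Marwick: Arden preferred on 3+8 = 11 ballots; Arden wins 11–6.
Arden vs Selby: Arden, 11–6.
Arden vs Ralston: Arden, 12–5.
Arden vs Penrith: Penrith, 13–4.
Marwick vs Selby: Selby wins 14–3.
Marwick vs Ralston: 9 to 8, Marwick.
Marwick vs Penrith: Penrith, 12–5.
Selby–Ralston: Ralston 10–7.
Selby vs Penrith: Penrith, 9–8.
Ralston vs Penrith: 3 to 14, Penrith.
Holwick defeats every rival head-to-head and is the Condorcet winner.

Holwick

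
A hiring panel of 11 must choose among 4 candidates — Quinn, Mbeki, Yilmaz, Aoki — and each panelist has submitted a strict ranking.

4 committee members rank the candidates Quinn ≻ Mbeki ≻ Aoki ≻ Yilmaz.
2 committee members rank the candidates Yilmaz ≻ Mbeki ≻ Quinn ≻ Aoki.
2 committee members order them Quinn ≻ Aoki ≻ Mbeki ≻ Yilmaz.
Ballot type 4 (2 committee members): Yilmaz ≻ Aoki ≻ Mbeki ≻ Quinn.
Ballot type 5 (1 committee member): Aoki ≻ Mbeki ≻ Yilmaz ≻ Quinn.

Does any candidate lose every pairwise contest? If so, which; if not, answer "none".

Pairwise majorities:
Quinn vs Mbeki: Quinn is ranked higher on 4+2 = 6 ballots, Mbeki on 5. Quinn wins 6–5.
Quinn vs Yilmaz: Quinn is ranked higher on 4+2 = 6 ballots, Yilmaz on 5. Quinn wins 6–5.
Quinn–Aoki: Quinn 8–3.
Mbeki vs Yilmaz: Mbeki preferred on 4+2+1 = 7 ballots; Mbeki wins 7–4.
Mbeki vs Aoki: 6 to 5, Mbeki.
Yilmaz vs Aoki: Yilmaz preferred on 2+2 = 4 ballots; Aoki wins 7–4.
Yilmaz loses to every other candidate — it is the Condorcet loser.

Yilmaz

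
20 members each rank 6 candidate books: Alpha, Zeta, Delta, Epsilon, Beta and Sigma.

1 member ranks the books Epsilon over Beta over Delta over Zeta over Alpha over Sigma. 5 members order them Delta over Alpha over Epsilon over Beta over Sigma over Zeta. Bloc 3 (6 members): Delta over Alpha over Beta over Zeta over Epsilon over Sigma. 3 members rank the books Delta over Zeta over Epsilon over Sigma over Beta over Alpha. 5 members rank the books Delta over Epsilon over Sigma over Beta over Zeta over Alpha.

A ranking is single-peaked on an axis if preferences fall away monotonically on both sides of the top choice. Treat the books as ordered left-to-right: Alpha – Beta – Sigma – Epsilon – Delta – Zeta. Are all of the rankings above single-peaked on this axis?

Axis positions: Alpha=1, Beta=2, Sigma=3, Epsilon=4, Delta=5, Zeta=6.
Bloc 1: ranking walks positions 4-2-5-6-1-3; Beta is ranked above Sigma even though Sigma lies between Beta and the peak Epsilon on the axis — preferences dip and rise again. Not single-peaked.
Bloc 2: ranking walks positions 5-1-4-2-3-6; Alpha is ranked above Epsilon even though Epsilon lies between Alpha and the peak Delta on the axis — preferences dip and rise again. Not single-peaked.
Bloc 3: ranking walks positions 5-1-2-6-4-3; Alpha is ranked above Epsilon even though Epsilon lies between Alpha and the peak Delta on the axis — preferences dip and rise again. Not single-peaked.
Bloc 4 (peak Delta at position 5): ranking walks positions 5-6-4-3-2-1, expanding outward from the peak — single-peaked.
Bloc 5 (peak Delta at position 5): ranking walks positions 5-4-3-2-6-1, expanding outward from the peak — single-peaked.
Bloc 1 violates single-peakedness, so the profile is not single-peaked on this axis.

no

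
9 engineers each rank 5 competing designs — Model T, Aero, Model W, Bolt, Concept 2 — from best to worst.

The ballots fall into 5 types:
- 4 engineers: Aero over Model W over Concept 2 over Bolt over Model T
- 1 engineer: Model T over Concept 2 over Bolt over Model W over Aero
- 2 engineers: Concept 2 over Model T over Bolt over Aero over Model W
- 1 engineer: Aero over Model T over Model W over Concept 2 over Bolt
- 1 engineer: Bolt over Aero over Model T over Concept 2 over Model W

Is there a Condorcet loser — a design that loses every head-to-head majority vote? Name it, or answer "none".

none

Pairwise majorities:
Model T vs Aero: Aero wins 6–3.
Model T vs Model W: Model T, 5–4.
Model T–Bolt: Bolt 5–4.
Model T vs Concept 2: Model T is ranked higher on 1+1+1 = 3 ballots, Concept 2 on 6. Concept 2 wins 6–3.
Aero vs Model W: 8 to 1, Aero.
Aero–Bolt: Aero 5–4.
Aero vs Concept 2: 6 to 3, Aero.
Model W–Bolt: Model W 5–4.
Model W vs Concept 2: Model W wins 5–4.
Bolt vs Concept 2: Bolt is ranked higher on 1 ballot, Concept 2 on 8. Concept 2 wins 8–1.
Every design wins at least one matchup (Model T beats Model W; Aero beats Model T; Model W beats Bolt; Bolt beats Model T; Concept 2 beats Model T), so there is no Condorcet loser.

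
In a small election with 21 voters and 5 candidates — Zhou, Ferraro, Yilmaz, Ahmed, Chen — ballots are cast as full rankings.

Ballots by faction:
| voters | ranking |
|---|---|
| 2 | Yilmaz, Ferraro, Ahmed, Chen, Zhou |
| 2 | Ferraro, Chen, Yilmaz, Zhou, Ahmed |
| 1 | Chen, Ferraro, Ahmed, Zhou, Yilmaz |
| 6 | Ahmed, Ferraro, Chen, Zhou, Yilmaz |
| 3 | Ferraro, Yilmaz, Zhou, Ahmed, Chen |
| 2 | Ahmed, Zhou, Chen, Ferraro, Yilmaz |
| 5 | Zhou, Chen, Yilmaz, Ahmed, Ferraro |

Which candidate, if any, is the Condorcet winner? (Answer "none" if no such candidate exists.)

Check each pair by majority over 21 ballots:
Zhou vs Ferraro: 7 to 14, Ferraro.
Zhou vs Yilmaz: Zhou preferred on 1+6+2+5 = 14 ballots; Zhou wins 14–7.
Zhou vs Ahmed: Zhou preferred on 2+3+5 = 10 ballots; Ahmed wins 11–10.
Zhou vs Chen: 3+2+5 = 10 for Zhou, 11 for Chen — Chen by 11–10.
Ferraro vs Yilmaz: Ferraro preferred on 2+1+6+3+2 = 14 ballots; Ferraro wins 14–7.
Ferraro vs Ahmed: 8 to 13, Ahmed.
Ferraro vs Chen: 2+2+6+3 = 13 for Ferraro, 8 for Chen — Ferraro by 13–8.
Yilmaz vs Ahmed: Yilmaz preferred on 2+2+3+5 = 12 ballots; Yilmaz wins 12–9.
Yilmaz vs Chen: 2+3 = 5 for Yilmaz, 16 for Chen — Chen by 16–5.
Ahmed vs Chen: 13 to 8, Ahmed.
Every candidate loses at least once (Zhou loses to Ferraro; Ferraro loses to Ahmed; Yilmaz loses to Zhou; Ahmed loses to Yilmaz; Chen loses to Ferraro). The majority relation contains the cycle Zhou → Yilmaz → Ahmed → Zhou, so there is no Condorcet winner.

none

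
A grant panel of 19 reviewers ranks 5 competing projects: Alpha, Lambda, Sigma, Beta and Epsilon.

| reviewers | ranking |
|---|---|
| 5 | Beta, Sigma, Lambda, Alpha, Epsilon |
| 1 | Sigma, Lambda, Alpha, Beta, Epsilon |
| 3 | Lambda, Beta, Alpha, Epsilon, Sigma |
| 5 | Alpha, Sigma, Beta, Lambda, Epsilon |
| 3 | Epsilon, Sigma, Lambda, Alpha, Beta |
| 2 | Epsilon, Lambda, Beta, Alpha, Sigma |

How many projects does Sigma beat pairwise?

2

Sigma against each rival (19 reviewers):
Sigma vs Alpha: 9 to 10, Alpha.
Sigma vs Lambda: Sigma, 14–5.
Sigma–Beta: Beta 10–9.
Sigma vs Epsilon: 5+1+5 = 11 for Sigma, 8 for Epsilon — Sigma by 11–8.
Sigma beats Lambda, Epsilon; loses to Alpha, Beta — 2 pairwise wins.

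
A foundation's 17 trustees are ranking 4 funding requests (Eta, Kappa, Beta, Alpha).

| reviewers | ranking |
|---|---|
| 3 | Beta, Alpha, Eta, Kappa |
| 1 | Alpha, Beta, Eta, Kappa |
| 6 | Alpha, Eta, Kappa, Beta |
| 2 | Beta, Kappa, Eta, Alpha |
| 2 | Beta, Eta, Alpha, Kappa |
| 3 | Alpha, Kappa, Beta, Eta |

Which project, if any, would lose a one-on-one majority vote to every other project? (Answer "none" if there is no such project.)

Pairwise majorities:
Eta vs Kappa: Eta preferred on 3+1+6+2 = 12 ballots; Eta wins 12–5.
Eta vs Beta: Eta preferred on 6 ballots; Beta wins 11–6.
Eta–Alpha: Alpha 13–4.
Kappa vs Beta: 9 to 8, Kappa.
Kappa vs Alpha: Kappa preferred on 2 ballots; Alpha wins 15–2.
Beta vs Alpha: 7 to 10, Alpha.
No project is winless: Eta beats Kappa; Kappa beats Beta; Beta beats Eta; Alpha beats Eta. There is no Condorcet loser.

none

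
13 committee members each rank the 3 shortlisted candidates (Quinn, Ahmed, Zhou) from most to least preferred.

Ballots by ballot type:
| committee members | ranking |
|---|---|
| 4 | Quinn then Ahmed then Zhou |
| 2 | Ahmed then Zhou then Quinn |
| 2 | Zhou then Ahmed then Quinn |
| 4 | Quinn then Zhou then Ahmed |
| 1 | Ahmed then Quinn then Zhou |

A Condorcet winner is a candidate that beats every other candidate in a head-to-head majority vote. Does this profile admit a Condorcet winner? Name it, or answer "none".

Head-to-head results (13 committee members):
Quinn vs Ahmed: Quinn wins 8–5.
Quinn vs Zhou: Quinn wins 9–4.
Ahmed vs Zhou: Ahmed, 7–6.
Only Quinn has no losses; Quinn is the Condorcet winner.

Quinn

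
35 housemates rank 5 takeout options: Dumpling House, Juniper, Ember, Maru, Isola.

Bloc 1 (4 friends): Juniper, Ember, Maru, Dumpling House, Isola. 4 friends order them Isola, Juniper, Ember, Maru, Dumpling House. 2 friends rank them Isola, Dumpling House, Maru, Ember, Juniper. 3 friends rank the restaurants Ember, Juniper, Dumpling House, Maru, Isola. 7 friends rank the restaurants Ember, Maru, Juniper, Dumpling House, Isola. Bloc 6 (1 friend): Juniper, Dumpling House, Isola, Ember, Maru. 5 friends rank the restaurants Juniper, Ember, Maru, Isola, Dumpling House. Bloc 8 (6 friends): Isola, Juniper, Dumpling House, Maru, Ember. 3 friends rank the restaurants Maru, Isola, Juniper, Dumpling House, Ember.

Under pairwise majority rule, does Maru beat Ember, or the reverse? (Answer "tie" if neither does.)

Ballots ranking Maru above Ember: 2 + 6 + 3 = 11.
Ballots ranking Ember above Maru: 35 − 11 = 24.
Ember wins the head-to-head 24–11.

Ember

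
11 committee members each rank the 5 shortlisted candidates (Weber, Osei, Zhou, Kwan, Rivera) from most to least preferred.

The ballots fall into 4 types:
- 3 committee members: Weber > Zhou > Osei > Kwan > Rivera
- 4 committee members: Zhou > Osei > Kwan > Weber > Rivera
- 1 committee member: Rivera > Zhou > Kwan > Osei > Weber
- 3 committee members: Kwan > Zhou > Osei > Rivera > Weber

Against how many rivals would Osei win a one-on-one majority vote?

3

Osei against each rival (11 committee members):
Osei vs Weber: Osei preferred on 4+1+3 = 8 ballots; Osei wins 8–3.
Osei vs Zhou: Zhou wins 11–0.
Osei vs Kwan: Osei, 7–4.
Osei vs Rivera: Osei is ranked higher on 3+4+3 = 10 ballots, Rivera on 1. Osei wins 10–1.
Osei beats Weber, Kwan, Rivera; loses to Zhou — 3 pairwise wins.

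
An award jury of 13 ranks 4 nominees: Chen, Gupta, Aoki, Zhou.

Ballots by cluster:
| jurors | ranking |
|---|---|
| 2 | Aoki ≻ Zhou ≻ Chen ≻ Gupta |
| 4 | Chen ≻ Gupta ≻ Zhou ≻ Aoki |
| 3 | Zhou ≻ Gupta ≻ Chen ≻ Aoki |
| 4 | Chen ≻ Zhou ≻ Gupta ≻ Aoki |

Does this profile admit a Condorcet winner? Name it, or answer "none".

Chen

Check each pair by majority over 13 ballots:
Chen vs Gupta: 10 to 3, Chen.
Chen vs Aoki: Chen preferred on 4+3+4 = 11 ballots; Chen wins 11–2.
Chen vs Zhou: 4+4 = 8 for Chen, 5 for Zhou — Chen by 8–5.
Gupta vs Aoki: 4+3+4 = 11 for Gupta, 2 for Aoki — Gupta by 11–2.
Gupta vs Zhou: 4 for Gupta, 9 for Zhou — Zhou by 9–4.
Aoki vs Zhou: Aoki is ranked higher on 2 ballots, Zhou on 11. Zhou wins 11–2.
Chen defeats every rival head-to-head and is the Condorcet winner.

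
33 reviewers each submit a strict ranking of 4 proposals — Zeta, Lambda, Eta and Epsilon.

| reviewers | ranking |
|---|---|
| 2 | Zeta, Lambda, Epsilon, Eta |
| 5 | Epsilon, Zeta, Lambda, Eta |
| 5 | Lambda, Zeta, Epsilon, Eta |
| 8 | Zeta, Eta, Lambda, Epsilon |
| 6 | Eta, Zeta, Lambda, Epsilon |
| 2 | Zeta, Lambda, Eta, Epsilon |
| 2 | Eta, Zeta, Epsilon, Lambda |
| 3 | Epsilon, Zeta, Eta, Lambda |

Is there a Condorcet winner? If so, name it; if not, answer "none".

Head-to-head results (33 reviewers):
Zeta vs Lambda: 28 to 5, Zeta.
Zeta vs Eta: 25 to 8, Zeta.
Zeta vs Epsilon: Zeta preferred on 2+5+8+6+2+2 = 25 ballots; Zeta wins 25–8.
Lambda vs Eta: 14 to 19, Eta.
Lambda vs Epsilon: Lambda is ranked higher on 2+5+8+6+2 = 23 ballots, Epsilon on 10. Lambda wins 23–10.
Eta vs Epsilon: 8+6+2+2 = 18 for Eta, 15 for Epsilon — Eta by 18–15.
Zeta defeats every rival head-to-head and is the Condorcet winner.

Zeta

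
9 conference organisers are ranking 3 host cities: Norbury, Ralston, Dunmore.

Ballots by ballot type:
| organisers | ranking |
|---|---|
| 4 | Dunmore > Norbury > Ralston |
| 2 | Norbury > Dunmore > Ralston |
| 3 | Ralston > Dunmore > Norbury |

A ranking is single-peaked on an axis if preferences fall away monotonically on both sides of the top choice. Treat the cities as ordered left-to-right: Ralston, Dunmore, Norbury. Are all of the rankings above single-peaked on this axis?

Axis positions: Ralston=1, Dunmore=2, Norbury=3.
Ballot type 1 (peak Dunmore at position 2): ranking walks positions 2-3-1, expanding outward from the peak — single-peaked.
Ballot type 2 (peak Norbury at position 3): ranking walks positions 3-2-1, expanding outward from the peak — single-peaked.
Ballot type 3 (peak Ralston at position 1): ranking walks positions 1-2-3, expanding outward from the peak — single-peaked.
Every ranking is single-peaked on this axis.

yes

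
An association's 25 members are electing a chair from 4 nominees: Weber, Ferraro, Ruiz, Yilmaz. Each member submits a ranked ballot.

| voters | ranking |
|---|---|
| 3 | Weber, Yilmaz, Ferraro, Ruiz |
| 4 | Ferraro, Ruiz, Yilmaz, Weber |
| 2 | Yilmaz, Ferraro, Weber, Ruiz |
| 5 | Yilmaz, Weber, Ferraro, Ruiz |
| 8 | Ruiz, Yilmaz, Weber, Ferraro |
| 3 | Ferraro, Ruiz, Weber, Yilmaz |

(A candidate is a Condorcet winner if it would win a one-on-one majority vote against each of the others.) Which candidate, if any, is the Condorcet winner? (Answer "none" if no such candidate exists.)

Pairwise majorities:
Weber vs Ferraro: Weber, 16–9.
Weber vs Ruiz: Ruiz wins 15–10.
Weber vs Yilmaz: Weber preferred on 3+3 = 6 ballots; Yilmaz wins 19–6.
Ferraro vs Ruiz: 17 to 8, Ferraro.
Ferraro vs Yilmaz: 4+3 = 7 for Ferraro, 18 for Yilmaz — Yilmaz by 18–7.
Ruiz vs Yilmaz: 15 to 10, Ruiz.
Each candidate drops at least one matchup (Weber loses to Ruiz; Ferraro loses to Weber; Ruiz loses to Ferraro; Yilmaz loses to Ruiz); the cycle Weber > Ferraro > Ruiz > Weber rules out a Condorcet winner.

none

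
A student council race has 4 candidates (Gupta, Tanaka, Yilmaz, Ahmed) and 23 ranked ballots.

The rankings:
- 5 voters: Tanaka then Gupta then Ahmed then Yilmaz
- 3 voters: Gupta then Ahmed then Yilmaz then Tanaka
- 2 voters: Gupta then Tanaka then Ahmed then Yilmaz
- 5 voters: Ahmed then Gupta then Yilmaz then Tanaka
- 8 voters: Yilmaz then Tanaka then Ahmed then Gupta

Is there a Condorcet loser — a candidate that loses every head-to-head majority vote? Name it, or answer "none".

none

Head-to-head results (23 voters):
Gupta vs Tanaka: Tanaka, 13–10.
Gupta–Yilmaz: Gupta 15–8.
Gupta vs Ahmed: Gupta preferred on 5+3+2 = 10 ballots; Ahmed wins 13–10.
Tanaka–Yilmaz: Yilmaz 16–7.
Tanaka–Ahmed: Tanaka 15–8.
Yilmaz vs Ahmed: 8 to 15, Ahmed.
Each candidate has at least one pairwise win (Gupta beats Yilmaz; Tanaka beats Gupta; Yilmaz beats Tanaka; Ahmed beats Gupta) — no Condorcet loser.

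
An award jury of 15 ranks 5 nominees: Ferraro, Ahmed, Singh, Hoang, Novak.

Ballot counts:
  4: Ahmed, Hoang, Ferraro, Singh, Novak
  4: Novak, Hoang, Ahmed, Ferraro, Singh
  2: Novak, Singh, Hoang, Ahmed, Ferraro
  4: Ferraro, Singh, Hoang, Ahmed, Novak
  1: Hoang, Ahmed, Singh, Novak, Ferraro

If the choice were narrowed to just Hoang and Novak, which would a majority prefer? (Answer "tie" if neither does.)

Ballots ranking Hoang above Novak: 4 + 4 + 1 = 9.
Ballots ranking Novak above Hoang: 15 − 9 = 6.
Hoang wins the head-to-head 9–6.

Hoang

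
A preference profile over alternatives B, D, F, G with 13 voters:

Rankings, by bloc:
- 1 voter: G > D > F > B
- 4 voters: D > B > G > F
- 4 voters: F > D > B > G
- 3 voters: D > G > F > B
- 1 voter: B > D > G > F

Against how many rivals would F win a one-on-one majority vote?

1

F against each rival (13 voters):
F vs B: F is ranked higher on 1+4+3 = 8 ballots, B on 5. F wins 8–5.
F vs D: 4 for F, 9 for D — D by 9–4.
F vs G: G wins 9–4.
F beats B; loses to D, G — 1 pairwise win.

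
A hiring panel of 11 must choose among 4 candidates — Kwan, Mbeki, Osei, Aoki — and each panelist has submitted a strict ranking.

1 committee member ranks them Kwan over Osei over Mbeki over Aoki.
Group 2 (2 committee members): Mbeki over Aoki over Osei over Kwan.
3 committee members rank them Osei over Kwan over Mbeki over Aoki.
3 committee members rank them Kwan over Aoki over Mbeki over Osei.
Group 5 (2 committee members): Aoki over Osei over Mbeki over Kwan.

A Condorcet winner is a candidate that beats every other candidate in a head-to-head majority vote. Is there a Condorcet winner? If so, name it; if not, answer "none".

Head-to-head results (11 committee members):
Kwan vs Mbeki: Kwan preferred on 1+3+3 = 7 ballots; Kwan wins 7–4.
Kwan vs Osei: 4 to 7, Osei.
Kwan vs Aoki: Kwan wins 7–4.
Mbeki vs Osei: Mbeki is ranked higher on 2+3 = 5 ballots, Osei on 6. Osei wins 6–5.
Mbeki–Aoki: Mbeki 6–5.
Osei vs Aoki: 1+3 = 4 for Osei, 7 for Aoki — Aoki by 7–4.
Every candidate loses at least once (Kwan loses to Osei; Mbeki loses to Kwan; Osei loses to Aoki; Aoki loses to Kwan). The majority relation contains the cycle Kwan beats Aoki beats Osei beats Kwan, so there is no Condorcet winner.

none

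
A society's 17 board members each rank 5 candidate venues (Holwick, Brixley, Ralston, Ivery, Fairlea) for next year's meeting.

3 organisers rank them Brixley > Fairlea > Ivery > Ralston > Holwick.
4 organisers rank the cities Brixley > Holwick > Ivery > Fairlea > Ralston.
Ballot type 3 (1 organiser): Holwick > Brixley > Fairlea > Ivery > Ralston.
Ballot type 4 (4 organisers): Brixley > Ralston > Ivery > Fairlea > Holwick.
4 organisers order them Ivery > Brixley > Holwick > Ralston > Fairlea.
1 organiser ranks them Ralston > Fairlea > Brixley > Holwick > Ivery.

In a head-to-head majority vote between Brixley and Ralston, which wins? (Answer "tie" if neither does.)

Brixley

Ballots ranking Brixley above Ralston: 3 + 4 + 1 + 4 + 4 = 16.
Ballots ranking Ralston above Brixley: 17 − 16 = 1.
Brixley wins the head-to-head 16–1.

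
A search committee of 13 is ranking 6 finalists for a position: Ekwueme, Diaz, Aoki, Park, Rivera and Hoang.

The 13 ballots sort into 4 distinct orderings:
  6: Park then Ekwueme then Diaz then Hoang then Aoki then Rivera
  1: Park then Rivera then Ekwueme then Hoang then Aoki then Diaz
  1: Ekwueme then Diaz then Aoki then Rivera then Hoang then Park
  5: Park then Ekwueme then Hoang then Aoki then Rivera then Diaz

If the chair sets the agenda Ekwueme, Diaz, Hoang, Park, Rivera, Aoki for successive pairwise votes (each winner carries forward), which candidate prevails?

Round 1: Ekwueme vs Diaz — 13–0, Ekwueme advances.
Round 2: Ekwueme vs Hoang — 13–0, Ekwueme advances.
Round 3: Ekwueme vs Park — 1–12, Park advances.
Round 4: Park vs Rivera — 12–1, Park advances.
Round 5: Park vs Aoki — 12–1, Park advances.
Park survives the agenda.

Park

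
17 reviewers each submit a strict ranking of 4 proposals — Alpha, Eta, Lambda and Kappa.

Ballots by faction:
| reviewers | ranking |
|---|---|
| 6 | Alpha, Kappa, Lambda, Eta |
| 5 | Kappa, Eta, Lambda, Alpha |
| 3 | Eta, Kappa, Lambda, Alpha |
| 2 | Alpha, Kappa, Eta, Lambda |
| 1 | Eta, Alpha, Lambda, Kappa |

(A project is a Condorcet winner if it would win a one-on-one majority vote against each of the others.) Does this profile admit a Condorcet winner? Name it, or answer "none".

none

Pairwise majorities:
Alpha vs Eta: 6+2 = 8 for Alpha, 9 for Eta — Eta by 9–8.
Alpha vs Lambda: Alpha preferred on 6+2+1 = 9 ballots; Alpha wins 9–8.
Alpha vs Kappa: 6+2+1 = 9 for Alpha, 8 for Kappa — Alpha by 9–8.
Eta vs Lambda: 5+3+2+1 = 11 for Eta, 6 for Lambda — Eta by 11–6.
Eta vs Kappa: Eta preferred on 3+1 = 4 ballots; Kappa wins 13–4.
Lambda vs Kappa: 1 for Lambda, 16 for Kappa — Kappa by 16–1.
Each project drops at least one matchup (Alpha loses to Eta; Eta loses to Kappa; Lambda loses to Alpha; Kappa loses to Alpha); the cycle Alpha → Kappa → Eta → Alpha rules out a Condorcet winner.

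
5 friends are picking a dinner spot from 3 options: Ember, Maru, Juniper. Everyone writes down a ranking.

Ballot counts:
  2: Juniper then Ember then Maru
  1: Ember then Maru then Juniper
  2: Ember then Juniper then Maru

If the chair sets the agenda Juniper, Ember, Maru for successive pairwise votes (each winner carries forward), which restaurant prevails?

Round 1: Juniper vs Ember — 2–3, Ember advances.
Round 2: Ember vs Maru — 5–0, Ember advances.
Ember survives the agenda.

Ember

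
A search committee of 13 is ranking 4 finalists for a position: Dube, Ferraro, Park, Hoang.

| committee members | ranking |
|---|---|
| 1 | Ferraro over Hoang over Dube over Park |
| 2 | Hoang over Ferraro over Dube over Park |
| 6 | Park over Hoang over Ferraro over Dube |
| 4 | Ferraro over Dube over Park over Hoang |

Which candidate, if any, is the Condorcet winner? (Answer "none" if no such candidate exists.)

none

Pairwise majorities:
Dube vs Ferraro: 0 for Dube, 13 for Ferraro — Ferraro by 13–0.
Dube vs Park: 7 to 6, Dube.
Dube vs Hoang: 4 for Dube, 9 for Hoang — Hoang by 9–4.
Ferraro vs Park: Ferraro is ranked higher on 1+2+4 = 7 ballots, Park on 6. Ferraro wins 7–6.
Ferraro vs Hoang: 5 to 8, Hoang.
Park vs Hoang: 10 to 3, Park.
Each candidate drops at least one matchup (Dube loses to Ferraro; Ferraro loses to Hoang; Park loses to Dube; Hoang loses to Park); the cycle Dube > Park > Hoang > Dube rules out a Condorcet winner.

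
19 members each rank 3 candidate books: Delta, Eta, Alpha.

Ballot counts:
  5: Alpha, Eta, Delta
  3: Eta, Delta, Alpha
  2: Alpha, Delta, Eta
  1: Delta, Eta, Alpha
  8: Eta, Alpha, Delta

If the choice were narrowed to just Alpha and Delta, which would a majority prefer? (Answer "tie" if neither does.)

Ballots ranking Alpha above Delta: 5 + 2 + 8 = 15.
Ballots ranking Delta above Alpha: 19 − 15 = 4.
Alpha wins the head-to-head 15–4.

Alpha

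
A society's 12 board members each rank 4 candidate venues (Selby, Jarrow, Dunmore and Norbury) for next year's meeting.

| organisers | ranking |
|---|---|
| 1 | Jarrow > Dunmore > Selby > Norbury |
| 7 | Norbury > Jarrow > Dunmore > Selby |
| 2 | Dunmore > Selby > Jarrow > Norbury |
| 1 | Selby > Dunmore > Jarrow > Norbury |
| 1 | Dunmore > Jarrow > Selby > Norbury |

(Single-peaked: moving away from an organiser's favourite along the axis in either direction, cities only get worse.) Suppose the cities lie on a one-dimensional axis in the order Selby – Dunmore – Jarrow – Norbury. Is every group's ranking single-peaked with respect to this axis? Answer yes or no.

yes

Axis positions: Selby=1, Dunmore=2, Jarrow=3, Norbury=4.
Group 1 (peak Jarrow at position 3): ranking walks positions 3-2-1-4, expanding outward from the peak — single-peaked.
Group 2 (peak Norbury at position 4): ranking walks positions 4-3-2-1, expanding outward from the peak — single-peaked.
Group 3 (peak Dunmore at position 2): ranking walks positions 2-1-3-4, expanding outward from the peak — single-peaked.
Group 4 (peak Selby at position 1): ranking walks positions 1-2-3-4, expanding outward from the peak — single-peaked.
Group 5 (peak Dunmore at position 2): ranking walks positions 2-3-1-4, expanding outward from the peak — single-peaked.
Every ranking is single-peaked on this axis.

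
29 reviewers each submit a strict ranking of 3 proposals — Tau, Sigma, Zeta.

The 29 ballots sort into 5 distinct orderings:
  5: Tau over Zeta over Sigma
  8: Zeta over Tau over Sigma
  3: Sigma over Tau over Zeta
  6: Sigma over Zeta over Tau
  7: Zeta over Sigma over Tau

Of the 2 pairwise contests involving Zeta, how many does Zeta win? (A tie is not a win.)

2

Zeta against each rival (29 reviewers):
Zeta vs Tau: Zeta preferred on 8+6+7 = 21 ballots; Zeta wins 21–8.
Zeta vs Sigma: 20 to 9, Zeta.
Zeta beats Tau, Sigma — 2 pairwise wins.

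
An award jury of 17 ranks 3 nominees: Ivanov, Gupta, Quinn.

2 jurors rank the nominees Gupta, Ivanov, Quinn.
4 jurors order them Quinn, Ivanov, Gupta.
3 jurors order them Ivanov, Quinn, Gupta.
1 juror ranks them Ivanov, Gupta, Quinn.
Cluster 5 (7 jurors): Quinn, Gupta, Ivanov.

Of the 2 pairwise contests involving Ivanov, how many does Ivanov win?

Ivanov against each rival (17 jurors):
Ivanov–Gupta: Gupta 9–8.
Ivanov vs Quinn: Ivanov is ranked higher on 2+3+1 = 6 ballots, Quinn on 11. Quinn wins 11–6.
Ivanov beats no one; loses to Gupta, Quinn — 0 pairwise wins.

0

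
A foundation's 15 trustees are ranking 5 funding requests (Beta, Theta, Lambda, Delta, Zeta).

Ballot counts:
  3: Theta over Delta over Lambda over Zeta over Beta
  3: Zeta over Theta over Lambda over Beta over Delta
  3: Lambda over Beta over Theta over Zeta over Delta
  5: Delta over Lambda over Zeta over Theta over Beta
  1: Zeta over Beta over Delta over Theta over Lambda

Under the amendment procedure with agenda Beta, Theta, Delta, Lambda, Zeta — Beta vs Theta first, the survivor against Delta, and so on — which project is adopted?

Lambda

Round 1: Beta vs Theta — 4–11, Theta advances.
Round 2: Theta vs Delta — 9–6, Theta advances.
Round 3: Theta vs Lambda — 7–8, Lambda advances.
Round 4: Lambda vs Zeta — 11–4, Lambda advances.
The agenda winner is Lambda.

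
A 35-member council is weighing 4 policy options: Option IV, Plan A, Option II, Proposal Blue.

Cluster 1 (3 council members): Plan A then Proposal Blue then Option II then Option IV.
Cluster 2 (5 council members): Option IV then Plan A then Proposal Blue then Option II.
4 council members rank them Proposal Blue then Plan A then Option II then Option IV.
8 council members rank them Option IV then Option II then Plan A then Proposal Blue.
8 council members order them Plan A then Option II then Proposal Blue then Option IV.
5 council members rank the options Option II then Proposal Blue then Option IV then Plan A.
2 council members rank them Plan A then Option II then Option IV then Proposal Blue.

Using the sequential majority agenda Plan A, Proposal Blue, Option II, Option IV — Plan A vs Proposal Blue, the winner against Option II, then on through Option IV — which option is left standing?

Option IV

Round 1: Plan A vs Proposal Blue — 26–9, Plan A advances.
Round 2: Plan A vs Option II — 22–13, Plan A advances.
Round 3: Plan A vs Option IV — 17–18, Option IV advances.
Option IV survives the agenda.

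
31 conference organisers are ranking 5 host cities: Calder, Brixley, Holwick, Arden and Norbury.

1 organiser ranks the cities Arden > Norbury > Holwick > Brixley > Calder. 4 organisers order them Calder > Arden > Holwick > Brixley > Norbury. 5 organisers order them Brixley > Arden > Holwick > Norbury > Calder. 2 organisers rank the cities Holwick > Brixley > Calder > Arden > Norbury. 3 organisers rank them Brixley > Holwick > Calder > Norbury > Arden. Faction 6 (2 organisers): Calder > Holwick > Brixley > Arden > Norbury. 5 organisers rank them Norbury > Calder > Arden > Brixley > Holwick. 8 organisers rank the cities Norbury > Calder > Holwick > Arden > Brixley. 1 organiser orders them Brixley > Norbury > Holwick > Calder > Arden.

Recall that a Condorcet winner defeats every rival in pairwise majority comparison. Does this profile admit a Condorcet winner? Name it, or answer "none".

none

Pairwise majorities:
Calder vs Brixley: Calder, 19–12.
Calder vs Holwick: Calder wins 19–12.
Calder vs Arden: Calder, 25–6.
Calder vs Norbury: Norbury wins 20–11.
Brixley–Holwick: Holwick 17–14.
Brixley–Arden: Arden 18–13.
Brixley–Norbury: Brixley 17–14.
Holwick–Arden: Holwick 16–15.
Holwick–Norbury: Holwick 16–15.
Arden vs Norbury: Norbury, 17–14.
No city is unbeaten: Calder loses to Norbury; Brixley loses to Calder; Holwick loses to Calder; Arden loses to Calder; Norbury loses to Brixley. In particular Calder beats Brixley beats Norbury beats Calder is a majority cycle — no Condorcet winner exists.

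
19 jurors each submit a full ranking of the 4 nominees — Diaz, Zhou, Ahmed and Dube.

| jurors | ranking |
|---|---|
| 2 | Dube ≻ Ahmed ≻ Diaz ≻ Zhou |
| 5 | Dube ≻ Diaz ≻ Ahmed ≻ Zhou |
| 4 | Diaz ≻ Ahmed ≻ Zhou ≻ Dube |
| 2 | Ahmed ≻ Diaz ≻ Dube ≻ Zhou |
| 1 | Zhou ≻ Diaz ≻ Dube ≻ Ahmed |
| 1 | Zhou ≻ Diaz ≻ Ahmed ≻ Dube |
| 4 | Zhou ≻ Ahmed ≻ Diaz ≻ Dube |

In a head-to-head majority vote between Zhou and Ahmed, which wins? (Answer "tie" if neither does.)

Ahmed

Ballots ranking Zhou above Ahmed: 1 + 1 + 4 = 6.
Ballots ranking Ahmed above Zhou: 19 − 6 = 13.
Ahmed wins the head-to-head 13–6.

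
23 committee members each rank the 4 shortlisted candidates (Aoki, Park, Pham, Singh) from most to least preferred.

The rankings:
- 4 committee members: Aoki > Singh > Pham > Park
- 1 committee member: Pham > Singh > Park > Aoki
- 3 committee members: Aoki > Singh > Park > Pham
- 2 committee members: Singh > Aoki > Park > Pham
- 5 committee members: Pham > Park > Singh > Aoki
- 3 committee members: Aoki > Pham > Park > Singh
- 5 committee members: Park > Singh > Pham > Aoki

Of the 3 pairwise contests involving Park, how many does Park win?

Park against each rival (23 committee members):
Park vs Aoki: 1+5+5 = 11 for Park, 12 for Aoki — Aoki by 12–11.
Park vs Pham: Pham, 13–10.
Park vs Singh: 5+3+5 = 13 for Park, 10 for Singh — Park by 13–10.
Park beats Singh; loses to Aoki, Pham — 1 pairwise win.

1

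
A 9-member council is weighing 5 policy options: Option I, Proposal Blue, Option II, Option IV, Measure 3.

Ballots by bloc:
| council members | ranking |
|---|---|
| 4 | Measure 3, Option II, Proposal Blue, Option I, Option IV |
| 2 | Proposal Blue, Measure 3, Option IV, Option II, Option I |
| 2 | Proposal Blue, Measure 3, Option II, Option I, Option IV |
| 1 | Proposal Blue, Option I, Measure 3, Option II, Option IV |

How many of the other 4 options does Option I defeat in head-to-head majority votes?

1

Option I against each rival (9 council members):
Option I vs Proposal Blue: Proposal Blue wins 9–0.
Option I–Option II: Option II 8–1.
Option I vs Option IV: Option I preferred on 4+2+1 = 7 ballots; Option I wins 7–2.
Option I vs Measure 3: Measure 3 wins 8–1.
Option I beats Option IV; loses to Proposal Blue, Option II, Measure 3 — 1 pairwise win.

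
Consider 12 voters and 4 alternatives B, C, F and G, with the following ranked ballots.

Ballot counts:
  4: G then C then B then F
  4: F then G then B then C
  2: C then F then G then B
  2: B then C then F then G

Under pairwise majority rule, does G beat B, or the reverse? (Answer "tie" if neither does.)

G

Ballots ranking G above B: 4 + 4 + 2 = 10.
Ballots ranking B above G: 12 − 10 = 2.
G wins the head-to-head 10–2.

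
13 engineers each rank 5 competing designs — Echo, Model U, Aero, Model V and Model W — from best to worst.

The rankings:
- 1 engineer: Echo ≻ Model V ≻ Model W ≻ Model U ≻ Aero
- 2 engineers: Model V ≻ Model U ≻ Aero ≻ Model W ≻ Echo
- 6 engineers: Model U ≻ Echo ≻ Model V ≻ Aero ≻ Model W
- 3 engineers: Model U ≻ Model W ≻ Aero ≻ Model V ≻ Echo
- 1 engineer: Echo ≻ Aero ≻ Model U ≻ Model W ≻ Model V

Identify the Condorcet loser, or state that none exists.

Model W

Pairwise majorities:
Echo vs Model U: Model U, 11–2.
Echo vs Aero: 1+6+1 = 8 for Echo, 5 for Aero — Echo by 8–5.
Echo vs Model V: Echo is ranked higher on 1+6+1 = 8 ballots, Model V on 5. Echo wins 8–5.
Echo vs Model W: Echo is ranked higher on 1+6+1 = 8 ballots, Model W on 5. Echo wins 8–5.
Model U vs Aero: Model U, 12–1.
Model U vs Model V: Model U preferred on 6+3+1 = 10 ballots; Model U wins 10–3.
Model U vs Model W: 2+6+3+1 = 12 for Model U, 1 for Model W — Model U by 12–1.
Aero vs Model V: Model V wins 9–4.
Aero vs Model W: Aero wins 9–4.
Model V vs Model W: Model V, 9–4.
Model W is beaten in every head-to-head and is the Condorcet loser.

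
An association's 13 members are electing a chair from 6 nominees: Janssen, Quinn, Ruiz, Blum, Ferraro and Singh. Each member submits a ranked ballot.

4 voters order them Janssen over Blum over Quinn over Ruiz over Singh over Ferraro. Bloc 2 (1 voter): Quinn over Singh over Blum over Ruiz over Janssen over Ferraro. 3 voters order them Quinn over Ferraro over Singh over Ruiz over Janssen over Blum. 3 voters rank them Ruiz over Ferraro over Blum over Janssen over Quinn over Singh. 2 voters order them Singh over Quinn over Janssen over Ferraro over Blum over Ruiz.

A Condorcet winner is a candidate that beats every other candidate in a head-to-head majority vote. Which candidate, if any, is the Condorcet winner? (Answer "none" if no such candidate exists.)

none

Check each pair by majority over 13 ballots:
Janssen vs Quinn: Janssen, 7–6.
Janssen–Ruiz: Ruiz 7–6.
Janssen vs Blum: Janssen, 9–4.
Janssen vs Ferraro: Janssen wins 7–6.
Janssen–Singh: Janssen 7–6.
Quinn vs Ruiz: Quinn wins 10–3.
Quinn vs Blum: Blum, 7–6.
Quinn–Ferraro: Quinn 10–3.
Quinn vs Singh: Quinn, 11–2.
Ruiz–Blum: Blum 7–6.
Ruiz vs Ferraro: Ruiz, 8–5.
Ruiz vs Singh: Ruiz wins 7–6.
Blum vs Ferraro: Ferraro wins 8–5.
Blum vs Singh: Blum, 7–6.
Ferraro–Singh: Singh 7–6.
Every candidate loses at least once (Janssen loses to Ruiz; Quinn loses to Janssen; Ruiz loses to Quinn; Blum loses to Janssen; Ferraro loses to Janssen; Singh loses to Janssen). The majority relation contains the cycle Janssen > Quinn > Ruiz > Janssen, so there is no Condorcet winner.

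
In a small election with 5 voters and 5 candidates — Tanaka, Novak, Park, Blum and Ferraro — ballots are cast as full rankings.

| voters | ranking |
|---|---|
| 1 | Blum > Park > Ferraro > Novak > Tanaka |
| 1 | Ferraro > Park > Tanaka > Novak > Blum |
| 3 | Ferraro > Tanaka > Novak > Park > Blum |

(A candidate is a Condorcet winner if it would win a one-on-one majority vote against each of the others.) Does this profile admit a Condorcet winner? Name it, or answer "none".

Check each pair by majority over 5 ballots:
Tanaka vs Novak: Tanaka, 4–1.
Tanaka vs Park: Tanaka, 3–2.
Tanaka vs Blum: Tanaka wins 4–1.
Tanaka–Ferraro: Ferraro 5–0.
Novak–Park: Novak 3–2.
Novak vs Blum: Novak, 4–1.
Novak vs Ferraro: 0 to 5, Ferraro.
Park–Blum: Park 4–1.
Park vs Ferraro: 1 to 4, Ferraro.
Blum vs Ferraro: Blum is ranked higher on 1 ballot, Ferraro on 4. Ferraro wins 4–1.
Ferraro defeats every rival head-to-head and is the Condorcet winner.

Ferraro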